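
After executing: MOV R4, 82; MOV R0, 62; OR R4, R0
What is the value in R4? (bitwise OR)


Register state trace:
  MOV R4, 82  → R4 = 82 (0b01010010)
  MOV R0, 62  → R0 = 62 (0b00111110)
  OR R4, R0   → R4 = 82 OR 62 = 126 (0b01111110)
Final: R4 = 126

126


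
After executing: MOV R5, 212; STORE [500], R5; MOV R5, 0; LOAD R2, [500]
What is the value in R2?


Register and memory trace:
  MOV R5, 212  → R5 = 212
  STORE [500], R5  → mem[500] = 212
  MOV R5, 0  → R5 = 0
  LOAD R2, [500]  → R2 = mem[500] = 212
Final: R2 = 212

212


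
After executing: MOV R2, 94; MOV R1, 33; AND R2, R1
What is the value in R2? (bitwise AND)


Register state trace:
  MOV R2, 94  → R2 = 94 (0b01011110)
  MOV R1, 33  → R1 = 33 (0b00100001)
  AND R2, R1  → R2 = 94 AND 33 = 0 (0b00000000)
Final: R2 = 0

0


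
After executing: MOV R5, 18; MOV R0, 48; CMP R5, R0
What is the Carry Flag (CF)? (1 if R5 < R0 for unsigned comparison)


Register state trace:
  MOV R5, 18  → R5 = 18
  MOV R0, 48  → R0 = 48
  CMP R5, R0  → unsigned 18 - 48: borrow occurs
  18 < 48, so CF = 1
CF = 1

1


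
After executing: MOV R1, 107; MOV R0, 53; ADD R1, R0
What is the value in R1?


Register state trace:
  MOV R1, 107  → R1 = 107
  MOV R0, 53  → R0 = 53
  ADD R1, R0  → R1 = 107 + 53 = 160
Final: R1 = 160

160


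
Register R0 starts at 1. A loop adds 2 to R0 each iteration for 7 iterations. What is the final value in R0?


Starting value: R0 = 1
  Iter 1: R0 = 1 + 2 = 3
  Iter 2: R0 = 3 + 2 = 5
  Iter 3: R0 = 5 + 2 = 7
  Iter 4: R0 = 7 + 2 = 9
  Iter 5: R0 = 9 + 2 = 11
  Iter 6: R0 = 11 + 2 = 13
  Iter 7: R0 = 13 + 2 = 15
Final: R0 = 15

15


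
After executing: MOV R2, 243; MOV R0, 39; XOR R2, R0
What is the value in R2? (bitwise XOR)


Register state trace:
  MOV R2, 243  → R2 = 243 (0b11110011)
  MOV R0, 39  → R0 = 39 (0b00100111)
  XOR R2, R0  → R2 = 243 XOR 39 = 212 (0b11010100)
Final: R2 = 212

212


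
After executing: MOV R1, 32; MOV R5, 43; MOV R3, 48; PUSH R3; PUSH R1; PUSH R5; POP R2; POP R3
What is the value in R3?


Stack trace (top is rightmost):
  MOV R1, 32  → R1 = 32
  MOV R5, 43  → R5 = 43
  MOV R3, 48  → R3 = 48
  PUSH R3  → stack: [48]
  PUSH R1  → stack: [48, 32]
  PUSH R5  → stack: [48, 32, 43]
  POP R2  → R2 = 43, stack: [48, 32]
  POP R3  → R3 = 32, stack: [48]
Final: R3 = 32

32


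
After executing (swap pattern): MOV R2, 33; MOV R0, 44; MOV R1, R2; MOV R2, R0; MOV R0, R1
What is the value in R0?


Register state trace (swap pattern):
  MOV R2, 33  → R2 = 33
  MOV R0, 44  → R0 = 44
  MOV R1, R2  → R1 = 33  (save R2)
  MOV R2, R0  → R2 = 44  (R2 gets R0's value)
  MOV R0, R1  → R0 = 33  (R0 gets saved value)
Final: R0 = 33

33


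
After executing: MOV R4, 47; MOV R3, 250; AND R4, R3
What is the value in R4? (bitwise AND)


Register state trace:
  MOV R4, 47  → R4 = 47 (0b00101111)
  MOV R3, 250  → R3 = 250 (0b11111010)
  AND R4, R3  → R4 = 47 AND 250 = 42 (0b00101010)
Final: R4 = 42

42


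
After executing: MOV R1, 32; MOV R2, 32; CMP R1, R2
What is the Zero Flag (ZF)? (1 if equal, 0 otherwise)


Register state trace:
  MOV R1, 32  → R1 = 32
  MOV R2, 32  → R2 = 32
  CMP R1, R2  → computes 32 - 32 = 0
  Result is zero, so values are equal
ZF = 1

1


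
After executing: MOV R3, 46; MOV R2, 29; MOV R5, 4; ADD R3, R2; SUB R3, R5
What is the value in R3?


Register state trace:
  MOV R3, 46  → R3 = 46
  MOV R2, 29  → R2 = 29
  MOV R5, 4  → R5 = 4
  ADD R3, R2  → R3 = 46 + 29 = 75
  SUB R3, R5  → R3 = 75 - 4 = 71
Final: R3 = 71

71


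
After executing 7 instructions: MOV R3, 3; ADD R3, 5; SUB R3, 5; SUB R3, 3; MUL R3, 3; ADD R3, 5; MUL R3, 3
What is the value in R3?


Register state trace:
  MOV R3, 3  → R3 = 3
  ADD R3, 5  → R3 = 3 + 5 = 8
  SUB R3, 5  → R3 = 8 - 5 = 3
  SUB R3, 3  → R3 = 3 - 3 = 0
  MUL R3, 3  → R3 = 0 * 3 = 0
  ADD R3, 5  → R3 = 0 + 5 = 5
  MUL R3, 3  → R3 = 5 * 3 = 15
Final: R3 = 15

15


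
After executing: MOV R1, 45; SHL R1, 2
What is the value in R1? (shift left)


Register state trace:
  MOV R1, 45  → R1 = 45
  SHL R1, 2  → R1 = 45 << 2 = 45 * 2^2 = 180
Final: R1 = 180

180


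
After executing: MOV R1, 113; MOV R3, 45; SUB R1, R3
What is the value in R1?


Register state trace:
  MOV R1, 113  → R1 = 113
  MOV R3, 45  → R3 = 45
  SUB R1, R3  → R1 = 113 - 45 = 68
Final: R1 = 68

68


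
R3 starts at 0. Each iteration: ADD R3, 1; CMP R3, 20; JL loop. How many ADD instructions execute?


Loop trace (R3 starts at 0, target 20, step 1):
  ADD #1: R3 = 0 + 1 = 1  → 1 < 20, loop
  ADD #2: R3 = 1 + 1 = 2  → 2 < 20, loop
  ADD #3: R3 = 2 + 1 = 3  → 3 < 20, loop
  ADD #4: R3 = 3 + 1 = 4  → 4 < 20, loop
  ADD #5: R3 = 4 + 1 = 5  → 5 < 20, loop
  ADD #6: R3 = 5 + 1 = 6  → 6 < 20, loop
  ADD #7: R3 = 6 + 1 = 7  → 7 < 20, loop
  ADD #8: R3 = 7 + 1 = 8  → 8 < 20, loop
  ADD #9: R3 = 8 + 1 = 9  → 9 < 20, loop
  ADD #10: R3 = 9 + 1 = 10  → 10 < 20, loop
  ADD #11: R3 = 10 + 1 = 11  → 11 < 20, loop
  ADD #12: R3 = 11 + 1 = 12  → 12 < 20, loop
  ADD #13: R3 = 12 + 1 = 13  → 13 < 20, loop
  ADD #14: R3 = 13 + 1 = 14  → 14 < 20, loop
  ADD #15: R3 = 14 + 1 = 15  → 15 < 20, loop
  ADD #16: R3 = 15 + 1 = 16  → 16 < 20, loop
  ADD #17: R3 = 16 + 1 = 17  → 17 < 20, loop
  ADD #18: R3 = 17 + 1 = 18  → 18 < 20, loop
  ADD #19: R3 = 18 + 1 = 19  → 19 < 20, loop
  ADD #20: R3 = 19 + 1 = 20  → 20 >= 20, exit
Total ADD instructions: 20

20


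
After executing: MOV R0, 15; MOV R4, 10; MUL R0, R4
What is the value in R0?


Register state trace:
  MOV R0, 15  → R0 = 15
  MOV R4, 10  → R4 = 10
  MUL R0, R4  → R0 = 15 * 10 = 150
Final: R0 = 150

150


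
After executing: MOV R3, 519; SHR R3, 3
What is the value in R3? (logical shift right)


Register state trace:
  MOV R3, 519  → R3 = 519
  SHR R3, 3  → R3 = 519 >> 3 = 519 // 2^3 = 64
Final: R3 = 64

64


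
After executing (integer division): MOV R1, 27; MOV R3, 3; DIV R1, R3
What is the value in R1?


Register state trace:
  MOV R1, 27  → R1 = 27
  MOV R3, 3  → R3 = 3
  DIV R1, R3  → R1 = 27 // 3 = 9
Final: R1 = 9

9


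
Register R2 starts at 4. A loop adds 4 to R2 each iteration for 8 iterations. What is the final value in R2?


Starting value: R2 = 4
  Iter 1: R2 = 4 + 4 = 8
  Iter 2: R2 = 8 + 4 = 12
  Iter 3: R2 = 12 + 4 = 16
  Iter 4: R2 = 16 + 4 = 20
  Iter 5: R2 = 20 + 4 = 24
  Iter 6: R2 = 24 + 4 = 28
  Iter 7: R2 = 28 + 4 = 32
  Iter 8: R2 = 32 + 4 = 36
Final: R2 = 36

36


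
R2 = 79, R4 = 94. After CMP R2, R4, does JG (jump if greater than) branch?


Trace:
  R2 = 79, R4 = 94
  CMP R2, R4  → compares 79 vs 94
  JG checks: is 79 greater than 94?
  79 < 94, so condition is false
Branch taken: No

No


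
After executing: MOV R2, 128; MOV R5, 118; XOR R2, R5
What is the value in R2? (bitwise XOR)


Register state trace:
  MOV R2, 128  → R2 = 128 (0b10000000)
  MOV R5, 118  → R5 = 118 (0b01110110)
  XOR R2, R5  → R2 = 128 XOR 118 = 246 (0b11110110)
Final: R2 = 246

246


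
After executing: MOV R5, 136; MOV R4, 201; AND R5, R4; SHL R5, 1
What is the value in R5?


Register state trace:
  MOV R5, 136  → R5 = 136 (0b10001000)
  MOV R4, 201  → R4 = 201 (0b11001001)
  AND R5, R4  → R5 = 136 AND 201 = 136 (0b10001000)
  SHL R5, 1  → R5 = 136 << 1 = 272
Final: R5 = 272

272


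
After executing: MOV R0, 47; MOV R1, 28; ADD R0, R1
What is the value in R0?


Register state trace:
  MOV R0, 47  → R0 = 47
  MOV R1, 28  → R1 = 28
  ADD R0, R1  → R0 = 47 + 28 = 75
Final: R0 = 75

75


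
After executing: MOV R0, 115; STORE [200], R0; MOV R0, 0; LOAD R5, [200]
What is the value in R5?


Register and memory trace:
  MOV R0, 115  → R0 = 115
  STORE [200], R0  → mem[200] = 115
  MOV R0, 0  → R0 = 0
  LOAD R5, [200]  → R5 = mem[200] = 115
Final: R5 = 115

115


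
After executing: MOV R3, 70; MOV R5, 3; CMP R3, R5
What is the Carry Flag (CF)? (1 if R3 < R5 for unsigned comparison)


Register state trace:
  MOV R3, 70  → R3 = 70
  MOV R5, 3  → R5 = 3
  CMP R3, R5  → unsigned 70 - 3: no borrow
  70 >= 3, so CF = 0
CF = 0

0


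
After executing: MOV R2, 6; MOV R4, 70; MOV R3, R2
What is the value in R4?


Register state trace:
  MOV R2, 6  → R2 = 6
  MOV R4, 70  → R4 = 70
  MOV R3, R2  → R3 = 6
Final: R4 = 70

70


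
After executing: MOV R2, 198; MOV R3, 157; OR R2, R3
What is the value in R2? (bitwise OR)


Register state trace:
  MOV R2, 198  → R2 = 198 (0b11000110)
  MOV R3, 157  → R3 = 157 (0b10011101)
  OR R2, R3   → R2 = 198 OR 157 = 223 (0b11011111)
Final: R2 = 223

223


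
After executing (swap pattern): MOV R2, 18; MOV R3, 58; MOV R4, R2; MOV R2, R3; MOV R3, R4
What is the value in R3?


Register state trace (swap pattern):
  MOV R2, 18  → R2 = 18
  MOV R3, 58  → R3 = 58
  MOV R4, R2  → R4 = 18  (save R2)
  MOV R2, R3  → R2 = 58  (R2 gets R3's value)
  MOV R3, R4  → R3 = 18  (R3 gets saved value)
Final: R3 = 18

18


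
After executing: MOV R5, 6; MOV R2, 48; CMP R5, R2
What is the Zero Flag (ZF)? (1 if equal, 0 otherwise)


Register state trace:
  MOV R5, 6  → R5 = 6
  MOV R2, 48  → R2 = 48
  CMP R5, R2  → computes 6 - 48 = -42
  Result is nonzero, so values are not equal
ZF = 0

0


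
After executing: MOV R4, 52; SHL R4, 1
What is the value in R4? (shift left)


Register state trace:
  MOV R4, 52  → R4 = 52
  SHL R4, 1  → R4 = 52 << 1 = 52 * 2^1 = 104
Final: R4 = 104

104


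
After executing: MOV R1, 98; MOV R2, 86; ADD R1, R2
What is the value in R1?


Register state trace:
  MOV R1, 98  → R1 = 98
  MOV R2, 86  → R2 = 86
  ADD R1, R2  → R1 = 98 + 86 = 184
Final: R1 = 184

184


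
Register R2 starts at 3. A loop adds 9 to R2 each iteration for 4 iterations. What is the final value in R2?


Starting value: R2 = 3
  Iter 1: R2 = 3 + 9 = 12
  Iter 2: R2 = 12 + 9 = 21
  Iter 3: R2 = 21 + 9 = 30
  Iter 4: R2 = 30 + 9 = 39
Final: R2 = 39

39


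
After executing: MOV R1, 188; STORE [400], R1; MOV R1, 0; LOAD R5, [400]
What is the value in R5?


Register and memory trace:
  MOV R1, 188  → R1 = 188
  STORE [400], R1  → mem[400] = 188
  MOV R1, 0  → R1 = 0
  LOAD R5, [400]  → R5 = mem[400] = 188
Final: R5 = 188

188


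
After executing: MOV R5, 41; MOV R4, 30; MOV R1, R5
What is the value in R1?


Register state trace:
  MOV R5, 41  → R5 = 41
  MOV R4, 30  → R4 = 30
  MOV R1, R5  → R1 = 41
Final: R1 = 41

41


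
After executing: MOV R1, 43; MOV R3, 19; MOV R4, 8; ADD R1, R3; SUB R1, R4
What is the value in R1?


Register state trace:
  MOV R1, 43  → R1 = 43
  MOV R3, 19  → R3 = 19
  MOV R4, 8  → R4 = 8
  ADD R1, R3  → R1 = 43 + 19 = 62
  SUB R1, R4  → R1 = 62 - 8 = 54
Final: R1 = 54

54


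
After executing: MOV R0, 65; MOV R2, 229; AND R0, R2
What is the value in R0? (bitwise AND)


Register state trace:
  MOV R0, 65  → R0 = 65 (0b01000001)
  MOV R2, 229  → R2 = 229 (0b11100101)
  AND R0, R2  → R0 = 65 AND 229 = 65 (0b01000001)
Final: R0 = 65

65


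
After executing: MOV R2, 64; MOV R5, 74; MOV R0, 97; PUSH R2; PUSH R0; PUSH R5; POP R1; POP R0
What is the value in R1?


Stack trace (top is rightmost):
  MOV R2, 64  → R2 = 64
  MOV R5, 74  → R5 = 74
  MOV R0, 97  → R0 = 97
  PUSH R2  → stack: [64]
  PUSH R0  → stack: [64, 97]
  PUSH R5  → stack: [64, 97, 74]
  POP R1  → R1 = 74, stack: [64, 97]
  POP R0  → R0 = 97, stack: [64]
Final: R1 = 74

74


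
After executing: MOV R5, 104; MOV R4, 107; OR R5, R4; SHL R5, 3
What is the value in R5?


Register state trace:
  MOV R5, 104  → R5 = 104 (0b01101000)
  MOV R4, 107  → R4 = 107 (0b01101011)
  OR R5, R4  → R5 = 104 OR 107 = 107 (0b01101011)
  SHL R5, 3  → R5 = 107 << 3 = 856
Final: R5 = 856

856


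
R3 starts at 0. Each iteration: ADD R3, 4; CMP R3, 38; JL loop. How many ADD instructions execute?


Loop trace (R3 starts at 0, target 38, step 4):
  ADD #1: R3 = 0 + 4 = 4  → 4 < 38, loop
  ADD #2: R3 = 4 + 4 = 8  → 8 < 38, loop
  ADD #3: R3 = 8 + 4 = 12  → 12 < 38, loop
  ADD #4: R3 = 12 + 4 = 16  → 16 < 38, loop
  ADD #5: R3 = 16 + 4 = 20  → 20 < 38, loop
  ADD #6: R3 = 20 + 4 = 24  → 24 < 38, loop
  ADD #7: R3 = 24 + 4 = 28  → 28 < 38, loop
  ADD #8: R3 = 28 + 4 = 32  → 32 < 38, loop
  ADD #9: R3 = 32 + 4 = 36  → 36 < 38, loop
  ADD #10: R3 = 36 + 4 = 40  → 40 >= 38, exit
Total ADD instructions: 10

10


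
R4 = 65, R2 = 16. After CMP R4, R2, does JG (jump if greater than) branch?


Trace:
  R4 = 65, R2 = 16
  CMP R4, R2  → compares 65 vs 16
  JG checks: is 65 greater than 16?
  65 > 16, so condition is true
Branch taken: Yes

Yes


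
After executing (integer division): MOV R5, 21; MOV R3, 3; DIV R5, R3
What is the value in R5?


Register state trace:
  MOV R5, 21  → R5 = 21
  MOV R3, 3  → R3 = 3
  DIV R5, R3  → R5 = 21 // 3 = 7
Final: R5 = 7

7


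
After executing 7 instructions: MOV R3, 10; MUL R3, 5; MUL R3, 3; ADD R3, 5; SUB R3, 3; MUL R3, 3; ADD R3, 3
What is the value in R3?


Register state trace:
  MOV R3, 10  → R3 = 10
  MUL R3, 5  → R3 = 10 * 5 = 50
  MUL R3, 3  → R3 = 50 * 3 = 150
  ADD R3, 5  → R3 = 150 + 5 = 155
  SUB R3, 3  → R3 = 155 - 3 = 152
  MUL R3, 3  → R3 = 152 * 3 = 456
  ADD R3, 3  → R3 = 456 + 3 = 459
Final: R3 = 459

459


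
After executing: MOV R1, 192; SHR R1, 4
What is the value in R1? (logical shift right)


Register state trace:
  MOV R1, 192  → R1 = 192
  SHR R1, 4  → R1 = 192 >> 4 = 192 // 2^4 = 12
Final: R1 = 12

12


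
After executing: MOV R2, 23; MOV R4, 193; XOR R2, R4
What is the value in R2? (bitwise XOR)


Register state trace:
  MOV R2, 23  → R2 = 23 (0b00010111)
  MOV R4, 193  → R4 = 193 (0b11000001)
  XOR R2, R4  → R2 = 23 XOR 193 = 214 (0b11010110)
Final: R2 = 214

214


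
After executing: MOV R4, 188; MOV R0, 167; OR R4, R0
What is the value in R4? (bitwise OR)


Register state trace:
  MOV R4, 188  → R4 = 188 (0b10111100)
  MOV R0, 167  → R0 = 167 (0b10100111)
  OR R4, R0   → R4 = 188 OR 167 = 191 (0b10111111)
Final: R4 = 191

191


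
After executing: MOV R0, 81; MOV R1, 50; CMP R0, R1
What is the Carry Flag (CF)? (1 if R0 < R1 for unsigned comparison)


Register state trace:
  MOV R0, 81  → R0 = 81
  MOV R1, 50  → R1 = 50
  CMP R0, R1  → unsigned 81 - 50: no borrow
  81 >= 50, so CF = 0
CF = 0

0


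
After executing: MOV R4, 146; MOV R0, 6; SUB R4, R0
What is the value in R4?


Register state trace:
  MOV R4, 146  → R4 = 146
  MOV R0, 6  → R0 = 6
  SUB R4, R0  → R4 = 146 - 6 = 140
Final: R4 = 140

140


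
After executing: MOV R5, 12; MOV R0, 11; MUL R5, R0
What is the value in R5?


Register state trace:
  MOV R5, 12  → R5 = 12
  MOV R0, 11  → R0 = 11
  MUL R5, R0  → R5 = 12 * 11 = 132
Final: R5 = 132

132


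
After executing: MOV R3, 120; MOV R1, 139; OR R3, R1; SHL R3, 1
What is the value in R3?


Register state trace:
  MOV R3, 120  → R3 = 120 (0b01111000)
  MOV R1, 139  → R1 = 139 (0b10001011)
  OR R3, R1  → R3 = 120 OR 139 = 251 (0b11111011)
  SHL R3, 1  → R3 = 251 << 1 = 502
Final: R3 = 502

502


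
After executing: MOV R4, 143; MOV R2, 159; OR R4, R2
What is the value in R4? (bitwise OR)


Register state trace:
  MOV R4, 143  → R4 = 143 (0b10001111)
  MOV R2, 159  → R2 = 159 (0b10011111)
  OR R4, R2   → R4 = 143 OR 159 = 159 (0b10011111)
Final: R4 = 159

159


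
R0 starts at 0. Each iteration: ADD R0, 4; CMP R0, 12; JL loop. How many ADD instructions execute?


Loop trace (R0 starts at 0, target 12, step 4):
  ADD #1: R0 = 0 + 4 = 4  → 4 < 12, loop
  ADD #2: R0 = 4 + 4 = 8  → 8 < 12, loop
  ADD #3: R0 = 8 + 4 = 12  → 12 >= 12, exit
Total ADD instructions: 3

3


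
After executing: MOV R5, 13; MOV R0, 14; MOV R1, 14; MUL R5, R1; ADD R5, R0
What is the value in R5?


Register state trace:
  MOV R5, 13  → R5 = 13
  MOV R0, 14  → R0 = 14
  MOV R1, 14  → R1 = 14
  MUL R5, R1  → R5 = 13 * 14 = 182
  ADD R5, R0  → R5 = 182 + 14 = 196
Final: R5 = 196

196


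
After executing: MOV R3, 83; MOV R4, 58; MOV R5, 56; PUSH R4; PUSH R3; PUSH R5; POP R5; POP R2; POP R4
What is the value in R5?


Stack trace (top is rightmost):
  MOV R3, 83  → R3 = 83
  MOV R4, 58  → R4 = 58
  MOV R5, 56  → R5 = 56
  PUSH R4  → stack: [58]
  PUSH R3  → stack: [58, 83]
  PUSH R5  → stack: [58, 83, 56]
  POP R5  → R5 = 56, stack: [58, 83]
  POP R2  → R2 = 83, stack: [58]
  POP R4  → R4 = 58, stack: []
Final: R5 = 56

56


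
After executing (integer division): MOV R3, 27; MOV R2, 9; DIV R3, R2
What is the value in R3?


Register state trace:
  MOV R3, 27  → R3 = 27
  MOV R2, 9  → R2 = 9
  DIV R3, R2  → R3 = 27 // 9 = 3
Final: R3 = 3

3


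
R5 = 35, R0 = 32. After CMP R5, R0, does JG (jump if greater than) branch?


Trace:
  R5 = 35, R0 = 32
  CMP R5, R0  → compares 35 vs 32
  JG checks: is 35 greater than 32?
  35 > 32, so condition is true
Branch taken: Yes

Yes


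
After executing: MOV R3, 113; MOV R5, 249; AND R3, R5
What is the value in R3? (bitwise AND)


Register state trace:
  MOV R3, 113  → R3 = 113 (0b01110001)
  MOV R5, 249  → R5 = 249 (0b11111001)
  AND R3, R5  → R3 = 113 AND 249 = 113 (0b01110001)
Final: R3 = 113

113


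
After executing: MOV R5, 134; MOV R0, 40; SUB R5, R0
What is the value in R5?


Register state trace:
  MOV R5, 134  → R5 = 134
  MOV R0, 40  → R0 = 40
  SUB R5, R0  → R5 = 134 - 40 = 94
Final: R5 = 94

94


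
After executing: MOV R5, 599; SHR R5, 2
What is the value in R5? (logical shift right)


Register state trace:
  MOV R5, 599  → R5 = 599
  SHR R5, 2  → R5 = 599 >> 2 = 599 // 2^2 = 149
Final: R5 = 149

149


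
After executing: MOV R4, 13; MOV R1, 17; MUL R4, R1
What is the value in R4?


Register state trace:
  MOV R4, 13  → R4 = 13
  MOV R1, 17  → R1 = 17
  MUL R4, R1  → R4 = 13 * 17 = 221
Final: R4 = 221

221


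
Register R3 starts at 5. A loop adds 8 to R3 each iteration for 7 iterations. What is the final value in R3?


Starting value: R3 = 5
  Iter 1: R3 = 5 + 8 = 13
  Iter 2: R3 = 13 + 8 = 21
  Iter 3: R3 = 21 + 8 = 29
  Iter 4: R3 = 29 + 8 = 37
  Iter 5: R3 = 37 + 8 = 45
  Iter 6: R3 = 45 + 8 = 53
  Iter 7: R3 = 53 + 8 = 61
Final: R3 = 61

61


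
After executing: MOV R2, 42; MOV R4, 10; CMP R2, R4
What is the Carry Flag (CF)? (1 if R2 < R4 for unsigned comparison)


Register state trace:
  MOV R2, 42  → R2 = 42
  MOV R4, 10  → R4 = 10
  CMP R2, R4  → unsigned 42 - 10: no borrow
  42 >= 10, so CF = 0
CF = 0

0


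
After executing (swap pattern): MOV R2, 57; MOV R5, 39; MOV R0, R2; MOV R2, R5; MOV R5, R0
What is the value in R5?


Register state trace (swap pattern):
  MOV R2, 57  → R2 = 57
  MOV R5, 39  → R5 = 39
  MOV R0, R2  → R0 = 57  (save R2)
  MOV R2, R5  → R2 = 39  (R2 gets R5's value)
  MOV R5, R0  → R5 = 57  (R5 gets saved value)
Final: R5 = 57

57


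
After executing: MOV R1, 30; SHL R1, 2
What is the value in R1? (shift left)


Register state trace:
  MOV R1, 30  → R1 = 30
  SHL R1, 2  → R1 = 30 << 2 = 30 * 2^2 = 120
Final: R1 = 120

120


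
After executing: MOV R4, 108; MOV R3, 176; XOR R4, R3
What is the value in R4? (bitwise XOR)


Register state trace:
  MOV R4, 108  → R4 = 108 (0b01101100)
  MOV R3, 176  → R3 = 176 (0b10110000)
  XOR R4, R3  → R4 = 108 XOR 176 = 220 (0b11011100)
Final: R4 = 220

220


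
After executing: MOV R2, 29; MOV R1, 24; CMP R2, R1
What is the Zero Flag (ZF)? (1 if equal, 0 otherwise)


Register state trace:
  MOV R2, 29  → R2 = 29
  MOV R1, 24  → R1 = 24
  CMP R2, R1  → computes 29 - 24 = 5
  Result is nonzero, so values are not equal
ZF = 0

0


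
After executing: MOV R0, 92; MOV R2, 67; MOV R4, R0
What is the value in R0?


Register state trace:
  MOV R0, 92  → R0 = 92
  MOV R2, 67  → R2 = 67
  MOV R4, R0  → R4 = 92
Final: R0 = 92

92


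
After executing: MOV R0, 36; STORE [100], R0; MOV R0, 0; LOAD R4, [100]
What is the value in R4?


Register and memory trace:
  MOV R0, 36  → R0 = 36
  STORE [100], R0  → mem[100] = 36
  MOV R0, 0  → R0 = 0
  LOAD R4, [100]  → R4 = mem[100] = 36
Final: R4 = 36

36


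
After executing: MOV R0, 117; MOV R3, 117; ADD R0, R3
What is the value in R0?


Register state trace:
  MOV R0, 117  → R0 = 117
  MOV R3, 117  → R3 = 117
  ADD R0, R3  → R0 = 117 + 117 = 234
Final: R0 = 234

234


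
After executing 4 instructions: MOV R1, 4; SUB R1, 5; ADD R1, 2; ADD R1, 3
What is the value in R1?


Register state trace:
  MOV R1, 4  → R1 = 4
  SUB R1, 5  → R1 = 4 - 5 = -1
  ADD R1, 2  → R1 = -1 + 2 = 1
  ADD R1, 3  → R1 = 1 + 3 = 4
Final: R1 = 4

4


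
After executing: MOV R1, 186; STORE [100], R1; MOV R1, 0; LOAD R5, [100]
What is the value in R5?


Register and memory trace:
  MOV R1, 186  → R1 = 186
  STORE [100], R1  → mem[100] = 186
  MOV R1, 0  → R1 = 0
  LOAD R5, [100]  → R5 = mem[100] = 186
Final: R5 = 186

186


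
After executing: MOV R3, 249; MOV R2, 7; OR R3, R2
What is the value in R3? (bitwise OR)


Register state trace:
  MOV R3, 249  → R3 = 249 (0b11111001)
  MOV R2, 7  → R2 = 7 (0b00000111)
  OR R3, R2   → R3 = 249 OR 7 = 255 (0b11111111)
Final: R3 = 255

255


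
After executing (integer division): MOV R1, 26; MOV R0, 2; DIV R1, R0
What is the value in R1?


Register state trace:
  MOV R1, 26  → R1 = 26
  MOV R0, 2  → R0 = 2
  DIV R1, R0  → R1 = 26 // 2 = 13
Final: R1 = 13

13


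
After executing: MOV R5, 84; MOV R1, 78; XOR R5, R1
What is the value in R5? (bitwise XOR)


Register state trace:
  MOV R5, 84  → R5 = 84 (0b01010100)
  MOV R1, 78  → R1 = 78 (0b01001110)
  XOR R5, R1  → R5 = 84 XOR 78 = 26 (0b00011010)
Final: R5 = 26

26


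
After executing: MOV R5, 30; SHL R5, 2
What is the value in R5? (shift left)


Register state trace:
  MOV R5, 30  → R5 = 30
  SHL R5, 2  → R5 = 30 << 2 = 30 * 2^2 = 120
Final: R5 = 120

120


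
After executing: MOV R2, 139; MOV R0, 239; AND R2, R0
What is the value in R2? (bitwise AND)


Register state trace:
  MOV R2, 139  → R2 = 139 (0b10001011)
  MOV R0, 239  → R0 = 239 (0b11101111)
  AND R2, R0  → R2 = 139 AND 239 = 139 (0b10001011)
Final: R2 = 139

139


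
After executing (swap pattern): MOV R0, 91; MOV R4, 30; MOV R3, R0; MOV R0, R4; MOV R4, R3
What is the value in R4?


Register state trace (swap pattern):
  MOV R0, 91  → R0 = 91
  MOV R4, 30  → R4 = 30
  MOV R3, R0  → R3 = 91  (save R0)
  MOV R0, R4  → R0 = 30  (R0 gets R4's value)
  MOV R4, R3  → R4 = 91  (R4 gets saved value)
Final: R4 = 91

91


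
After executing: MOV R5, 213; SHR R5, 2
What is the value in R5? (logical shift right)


Register state trace:
  MOV R5, 213  → R5 = 213
  SHR R5, 2  → R5 = 213 >> 2 = 213 // 2^2 = 53
Final: R5 = 53

53


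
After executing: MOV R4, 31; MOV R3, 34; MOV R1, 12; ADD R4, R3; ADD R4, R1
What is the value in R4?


Register state trace:
  MOV R4, 31  → R4 = 31
  MOV R3, 34  → R3 = 34
  MOV R1, 12  → R1 = 12
  ADD R4, R3  → R4 = 31 + 34 = 65
  ADD R4, R1  → R4 = 65 + 12 = 77
Final: R4 = 77

77


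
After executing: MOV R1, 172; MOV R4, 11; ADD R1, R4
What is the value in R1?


Register state trace:
  MOV R1, 172  → R1 = 172
  MOV R4, 11  → R4 = 11
  ADD R1, R4  → R1 = 172 + 11 = 183
Final: R1 = 183

183


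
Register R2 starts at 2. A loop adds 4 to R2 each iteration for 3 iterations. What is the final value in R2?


Starting value: R2 = 2
  Iter 1: R2 = 2 + 4 = 6
  Iter 2: R2 = 6 + 4 = 10
  Iter 3: R2 = 10 + 4 = 14
Final: R2 = 14

14


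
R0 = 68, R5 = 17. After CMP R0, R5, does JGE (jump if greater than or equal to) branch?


Trace:
  R0 = 68, R5 = 17
  CMP R0, R5  → compares 68 vs 17
  JGE checks: is 68 greater than or equal to 17?
  68 > 17, so condition is true
Branch taken: Yes

Yes


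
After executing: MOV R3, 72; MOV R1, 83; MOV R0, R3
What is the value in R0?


Register state trace:
  MOV R3, 72  → R3 = 72
  MOV R1, 83  → R1 = 83
  MOV R0, R3  → R0 = 72
Final: R0 = 72

72


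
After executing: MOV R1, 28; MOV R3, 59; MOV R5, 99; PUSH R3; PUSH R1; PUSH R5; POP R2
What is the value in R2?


Stack trace (top is rightmost):
  MOV R1, 28  → R1 = 28
  MOV R3, 59  → R3 = 59
  MOV R5, 99  → R5 = 99
  PUSH R3  → stack: [59]
  PUSH R1  → stack: [59, 28]
  PUSH R5  → stack: [59, 28, 99]
  POP R2  → R2 = 99, stack: [59, 28]
Final: R2 = 99

99


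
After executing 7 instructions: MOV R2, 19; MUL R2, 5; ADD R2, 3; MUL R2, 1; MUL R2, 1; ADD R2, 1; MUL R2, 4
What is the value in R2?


Register state trace:
  MOV R2, 19  → R2 = 19
  MUL R2, 5  → R2 = 19 * 5 = 95
  ADD R2, 3  → R2 = 95 + 3 = 98
  MUL R2, 1  → R2 = 98 * 1 = 98
  MUL R2, 1  → R2 = 98 * 1 = 98
  ADD R2, 1  → R2 = 98 + 1 = 99
  MUL R2, 4  → R2 = 99 * 4 = 396
Final: R2 = 396

396


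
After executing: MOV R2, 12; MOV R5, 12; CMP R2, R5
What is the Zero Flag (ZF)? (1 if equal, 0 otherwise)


Register state trace:
  MOV R2, 12  → R2 = 12
  MOV R5, 12  → R5 = 12
  CMP R2, R5  → computes 12 - 12 = 0
  Result is zero, so values are equal
ZF = 1

1


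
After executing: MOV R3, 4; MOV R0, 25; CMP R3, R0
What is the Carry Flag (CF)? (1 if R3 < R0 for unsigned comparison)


Register state trace:
  MOV R3, 4  → R3 = 4
  MOV R0, 25  → R0 = 25
  CMP R3, R0  → unsigned 4 - 25: borrow occurs
  4 < 25, so CF = 1
CF = 1

1


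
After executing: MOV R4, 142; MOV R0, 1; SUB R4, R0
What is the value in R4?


Register state trace:
  MOV R4, 142  → R4 = 142
  MOV R0, 1  → R0 = 1
  SUB R4, R0  → R4 = 142 - 1 = 141
Final: R4 = 141

141


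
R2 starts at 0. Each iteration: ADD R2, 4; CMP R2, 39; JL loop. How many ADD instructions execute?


Loop trace (R2 starts at 0, target 39, step 4):
  ADD #1: R2 = 0 + 4 = 4  → 4 < 39, loop
  ADD #2: R2 = 4 + 4 = 8  → 8 < 39, loop
  ADD #3: R2 = 8 + 4 = 12  → 12 < 39, loop
  ADD #4: R2 = 12 + 4 = 16  → 16 < 39, loop
  ADD #5: R2 = 16 + 4 = 20  → 20 < 39, loop
  ADD #6: R2 = 20 + 4 = 24  → 24 < 39, loop
  ADD #7: R2 = 24 + 4 = 28  → 28 < 39, loop
  ADD #8: R2 = 28 + 4 = 32  → 32 < 39, loop
  ADD #9: R2 = 32 + 4 = 36  → 36 < 39, loop
  ADD #10: R2 = 36 + 4 = 40  → 40 >= 39, exit
Total ADD instructions: 10

10


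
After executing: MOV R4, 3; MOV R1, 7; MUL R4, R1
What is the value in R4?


Register state trace:
  MOV R4, 3  → R4 = 3
  MOV R1, 7  → R1 = 7
  MUL R4, R1  → R4 = 3 * 7 = 21
Final: R4 = 21

21


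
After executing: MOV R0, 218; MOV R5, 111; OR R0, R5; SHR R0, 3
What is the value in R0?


Register state trace:
  MOV R0, 218  → R0 = 218 (0b11011010)
  MOV R5, 111  → R5 = 111 (0b01101111)
  OR R0, R5  → R0 = 218 OR 111 = 255 (0b11111111)
  SHR R0, 3  → R0 = 255 >> 3 = 31
Final: R0 = 31

31


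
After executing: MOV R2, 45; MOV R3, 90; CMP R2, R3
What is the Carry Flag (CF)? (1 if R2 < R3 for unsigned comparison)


Register state trace:
  MOV R2, 45  → R2 = 45
  MOV R3, 90  → R3 = 90
  CMP R2, R3  → unsigned 45 - 90: borrow occurs
  45 < 90, so CF = 1
CF = 1

1


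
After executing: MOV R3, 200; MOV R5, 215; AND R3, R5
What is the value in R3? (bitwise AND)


Register state trace:
  MOV R3, 200  → R3 = 200 (0b11001000)
  MOV R5, 215  → R5 = 215 (0b11010111)
  AND R3, R5  → R3 = 200 AND 215 = 192 (0b11000000)
Final: R3 = 192

192


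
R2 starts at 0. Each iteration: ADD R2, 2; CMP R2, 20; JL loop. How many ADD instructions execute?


Loop trace (R2 starts at 0, target 20, step 2):
  ADD #1: R2 = 0 + 2 = 2  → 2 < 20, loop
  ADD #2: R2 = 2 + 2 = 4  → 4 < 20, loop
  ADD #3: R2 = 4 + 2 = 6  → 6 < 20, loop
  ADD #4: R2 = 6 + 2 = 8  → 8 < 20, loop
  ADD #5: R2 = 8 + 2 = 10  → 10 < 20, loop
  ADD #6: R2 = 10 + 2 = 12  → 12 < 20, loop
  ADD #7: R2 = 12 + 2 = 14  → 14 < 20, loop
  ADD #8: R2 = 14 + 2 = 16  → 16 < 20, loop
  ADD #9: R2 = 16 + 2 = 18  → 18 < 20, loop
  ADD #10: R2 = 18 + 2 = 20  → 20 >= 20, exit
Total ADD instructions: 10

10


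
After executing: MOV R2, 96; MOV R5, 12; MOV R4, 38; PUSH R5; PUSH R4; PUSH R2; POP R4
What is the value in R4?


Stack trace (top is rightmost):
  MOV R2, 96  → R2 = 96
  MOV R5, 12  → R5 = 12
  MOV R4, 38  → R4 = 38
  PUSH R5  → stack: [12]
  PUSH R4  → stack: [12, 38]
  PUSH R2  → stack: [12, 38, 96]
  POP R4  → R4 = 96, stack: [12, 38]
Final: R4 = 96

96


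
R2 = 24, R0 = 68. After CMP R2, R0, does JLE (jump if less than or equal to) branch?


Trace:
  R2 = 24, R0 = 68
  CMP R2, R0  → compares 24 vs 68
  JLE checks: is 24 less than or equal to 68?
  24 < 68, so condition is true
Branch taken: Yes

Yes


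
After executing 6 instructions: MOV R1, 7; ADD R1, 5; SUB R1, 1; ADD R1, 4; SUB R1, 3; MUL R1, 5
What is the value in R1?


Register state trace:
  MOV R1, 7  → R1 = 7
  ADD R1, 5  → R1 = 7 + 5 = 12
  SUB R1, 1  → R1 = 12 - 1 = 11
  ADD R1, 4  → R1 = 11 + 4 = 15
  SUB R1, 3  → R1 = 15 - 3 = 12
  MUL R1, 5  → R1 = 12 * 5 = 60
Final: R1 = 60

60


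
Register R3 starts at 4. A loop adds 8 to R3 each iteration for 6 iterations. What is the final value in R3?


Starting value: R3 = 4
  Iter 1: R3 = 4 + 8 = 12
  Iter 2: R3 = 12 + 8 = 20
  Iter 3: R3 = 20 + 8 = 28
  Iter 4: R3 = 28 + 8 = 36
  Iter 5: R3 = 36 + 8 = 44
  Iter 6: R3 = 44 + 8 = 52
Final: R3 = 52

52


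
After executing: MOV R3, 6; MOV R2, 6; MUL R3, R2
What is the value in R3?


Register state trace:
  MOV R3, 6  → R3 = 6
  MOV R2, 6  → R2 = 6
  MUL R3, R2  → R3 = 6 * 6 = 36
Final: R3 = 36

36


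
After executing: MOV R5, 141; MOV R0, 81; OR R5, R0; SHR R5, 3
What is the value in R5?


Register state trace:
  MOV R5, 141  → R5 = 141 (0b10001101)
  MOV R0, 81  → R0 = 81 (0b01010001)
  OR R5, R0  → R5 = 141 OR 81 = 221 (0b11011101)
  SHR R5, 3  → R5 = 221 >> 3 = 27
Final: R5 = 27

27


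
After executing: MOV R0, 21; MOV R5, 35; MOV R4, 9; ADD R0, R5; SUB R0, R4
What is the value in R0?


Register state trace:
  MOV R0, 21  → R0 = 21
  MOV R5, 35  → R5 = 35
  MOV R4, 9  → R4 = 9
  ADD R0, R5  → R0 = 21 + 35 = 56
  SUB R0, R4  → R0 = 56 - 9 = 47
Final: R0 = 47

47


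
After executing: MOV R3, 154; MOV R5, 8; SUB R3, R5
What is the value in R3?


Register state trace:
  MOV R3, 154  → R3 = 154
  MOV R5, 8  → R5 = 8
  SUB R3, R5  → R3 = 154 - 8 = 146
Final: R3 = 146

146


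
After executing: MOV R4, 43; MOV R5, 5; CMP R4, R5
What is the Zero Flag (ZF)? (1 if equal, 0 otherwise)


Register state trace:
  MOV R4, 43  → R4 = 43
  MOV R5, 5  → R5 = 5
  CMP R4, R5  → computes 43 - 5 = 38
  Result is nonzero, so values are not equal
ZF = 0

0


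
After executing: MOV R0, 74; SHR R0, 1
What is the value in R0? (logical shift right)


Register state trace:
  MOV R0, 74  → R0 = 74
  SHR R0, 1  → R0 = 74 >> 1 = 74 // 2^1 = 37
Final: R0 = 37

37


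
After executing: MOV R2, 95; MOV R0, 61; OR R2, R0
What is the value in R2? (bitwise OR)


Register state trace:
  MOV R2, 95  → R2 = 95 (0b01011111)
  MOV R0, 61  → R0 = 61 (0b00111101)
  OR R2, R0   → R2 = 95 OR 61 = 127 (0b01111111)
Final: R2 = 127

127


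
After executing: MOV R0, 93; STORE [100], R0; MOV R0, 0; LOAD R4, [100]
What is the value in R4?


Register and memory trace:
  MOV R0, 93  → R0 = 93
  STORE [100], R0  → mem[100] = 93
  MOV R0, 0  → R0 = 0
  LOAD R4, [100]  → R4 = mem[100] = 93
Final: R4 = 93

93


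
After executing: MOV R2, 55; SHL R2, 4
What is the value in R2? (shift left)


Register state trace:
  MOV R2, 55  → R2 = 55
  SHL R2, 4  → R2 = 55 << 4 = 55 * 2^4 = 880
Final: R2 = 880

880


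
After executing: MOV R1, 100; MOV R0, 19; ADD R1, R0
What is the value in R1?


Register state trace:
  MOV R1, 100  → R1 = 100
  MOV R0, 19  → R0 = 19
  ADD R1, R0  → R1 = 100 + 19 = 119
Final: R1 = 119

119


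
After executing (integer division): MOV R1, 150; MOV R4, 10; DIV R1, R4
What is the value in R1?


Register state trace:
  MOV R1, 150  → R1 = 150
  MOV R4, 10  → R4 = 10
  DIV R1, R4  → R1 = 150 // 10 = 15
Final: R1 = 15

15


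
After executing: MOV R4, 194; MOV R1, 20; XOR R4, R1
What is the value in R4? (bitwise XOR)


Register state trace:
  MOV R4, 194  → R4 = 194 (0b11000010)
  MOV R1, 20  → R1 = 20 (0b00010100)
  XOR R4, R1  → R4 = 194 XOR 20 = 214 (0b11010110)
Final: R4 = 214

214


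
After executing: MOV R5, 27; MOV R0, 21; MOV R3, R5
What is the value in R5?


Register state trace:
  MOV R5, 27  → R5 = 27
  MOV R0, 21  → R0 = 21
  MOV R3, R5  → R3 = 27
Final: R5 = 27

27


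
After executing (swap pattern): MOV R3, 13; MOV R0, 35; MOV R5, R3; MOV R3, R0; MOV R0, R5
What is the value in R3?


Register state trace (swap pattern):
  MOV R3, 13  → R3 = 13
  MOV R0, 35  → R0 = 35
  MOV R5, R3  → R5 = 13  (save R3)
  MOV R3, R0  → R3 = 35  (R3 gets R0's value)
  MOV R0, R5  → R0 = 13  (R0 gets saved value)
Final: R3 = 35

35


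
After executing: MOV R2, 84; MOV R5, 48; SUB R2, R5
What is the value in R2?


Register state trace:
  MOV R2, 84  → R2 = 84
  MOV R5, 48  → R5 = 48
  SUB R2, R5  → R2 = 84 - 48 = 36
Final: R2 = 36

36


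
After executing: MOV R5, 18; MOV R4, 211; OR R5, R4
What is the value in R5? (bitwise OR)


Register state trace:
  MOV R5, 18  → R5 = 18 (0b00010010)
  MOV R4, 211  → R4 = 211 (0b11010011)
  OR R5, R4   → R5 = 18 OR 211 = 211 (0b11010011)
Final: R5 = 211

211


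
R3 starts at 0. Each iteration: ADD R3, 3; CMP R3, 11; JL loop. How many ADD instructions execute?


Loop trace (R3 starts at 0, target 11, step 3):
  ADD #1: R3 = 0 + 3 = 3  → 3 < 11, loop
  ADD #2: R3 = 3 + 3 = 6  → 6 < 11, loop
  ADD #3: R3 = 6 + 3 = 9  → 9 < 11, loop
  ADD #4: R3 = 9 + 3 = 12  → 12 >= 11, exit
Total ADD instructions: 4

4


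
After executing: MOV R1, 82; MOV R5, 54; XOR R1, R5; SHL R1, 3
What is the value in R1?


Register state trace:
  MOV R1, 82  → R1 = 82 (0b01010010)
  MOV R5, 54  → R5 = 54 (0b00110110)
  XOR R1, R5  → R1 = 82 XOR 54 = 100 (0b01100100)
  SHL R1, 3  → R1 = 100 << 3 = 800
Final: R1 = 800

800


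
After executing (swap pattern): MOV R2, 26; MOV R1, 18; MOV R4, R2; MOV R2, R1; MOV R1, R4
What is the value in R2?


Register state trace (swap pattern):
  MOV R2, 26  → R2 = 26
  MOV R1, 18  → R1 = 18
  MOV R4, R2  → R4 = 26  (save R2)
  MOV R2, R1  → R2 = 18  (R2 gets R1's value)
  MOV R1, R4  → R1 = 26  (R1 gets saved value)
Final: R2 = 18

18


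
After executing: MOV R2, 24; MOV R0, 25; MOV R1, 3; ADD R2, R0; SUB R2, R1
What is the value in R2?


Register state trace:
  MOV R2, 24  → R2 = 24
  MOV R0, 25  → R0 = 25
  MOV R1, 3  → R1 = 3
  ADD R2, R0  → R2 = 24 + 25 = 49
  SUB R2, R1  → R2 = 49 - 3 = 46
Final: R2 = 46

46


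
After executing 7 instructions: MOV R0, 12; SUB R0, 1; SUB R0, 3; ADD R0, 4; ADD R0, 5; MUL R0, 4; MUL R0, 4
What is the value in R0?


Register state trace:
  MOV R0, 12  → R0 = 12
  SUB R0, 1  → R0 = 12 - 1 = 11
  SUB R0, 3  → R0 = 11 - 3 = 8
  ADD R0, 4  → R0 = 8 + 4 = 12
  ADD R0, 5  → R0 = 12 + 5 = 17
  MUL R0, 4  → R0 = 17 * 4 = 68
  MUL R0, 4  → R0 = 68 * 4 = 272
Final: R0 = 272

272


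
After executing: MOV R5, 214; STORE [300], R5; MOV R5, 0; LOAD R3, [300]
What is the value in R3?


Register and memory trace:
  MOV R5, 214  → R5 = 214
  STORE [300], R5  → mem[300] = 214
  MOV R5, 0  → R5 = 0
  LOAD R3, [300]  → R3 = mem[300] = 214
Final: R3 = 214

214


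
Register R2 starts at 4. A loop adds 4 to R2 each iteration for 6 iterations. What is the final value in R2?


Starting value: R2 = 4
  Iter 1: R2 = 4 + 4 = 8
  Iter 2: R2 = 8 + 4 = 12
  Iter 3: R2 = 12 + 4 = 16
  Iter 4: R2 = 16 + 4 = 20
  Iter 5: R2 = 20 + 4 = 24
  Iter 6: R2 = 24 + 4 = 28
Final: R2 = 28

28


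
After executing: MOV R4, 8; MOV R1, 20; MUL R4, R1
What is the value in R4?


Register state trace:
  MOV R4, 8  → R4 = 8
  MOV R1, 20  → R1 = 20
  MUL R4, R1  → R4 = 8 * 20 = 160
Final: R4 = 160

160


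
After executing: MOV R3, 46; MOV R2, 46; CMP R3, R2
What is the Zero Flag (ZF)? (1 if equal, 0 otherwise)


Register state trace:
  MOV R3, 46  → R3 = 46
  MOV R2, 46  → R2 = 46
  CMP R3, R2  → computes 46 - 46 = 0
  Result is zero, so values are equal
ZF = 1

1


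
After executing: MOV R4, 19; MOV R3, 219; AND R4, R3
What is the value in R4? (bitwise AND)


Register state trace:
  MOV R4, 19  → R4 = 19 (0b00010011)
  MOV R3, 219  → R3 = 219 (0b11011011)
  AND R4, R3  → R4 = 19 AND 219 = 19 (0b00010011)
Final: R4 = 19

19


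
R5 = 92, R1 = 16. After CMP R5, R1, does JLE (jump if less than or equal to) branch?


Trace:
  R5 = 92, R1 = 16
  CMP R5, R1  → compares 92 vs 16
  JLE checks: is 92 less than or equal to 16?
  92 > 16, so condition is false
Branch taken: No

No


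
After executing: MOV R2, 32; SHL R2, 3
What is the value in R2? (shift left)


Register state trace:
  MOV R2, 32  → R2 = 32
  SHL R2, 3  → R2 = 32 << 3 = 32 * 2^3 = 256
Final: R2 = 256

256


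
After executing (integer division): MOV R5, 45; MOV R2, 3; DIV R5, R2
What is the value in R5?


Register state trace:
  MOV R5, 45  → R5 = 45
  MOV R2, 3  → R2 = 3
  DIV R5, R2  → R5 = 45 // 3 = 15
Final: R5 = 15

15


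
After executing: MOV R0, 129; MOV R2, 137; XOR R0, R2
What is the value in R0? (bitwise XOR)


Register state trace:
  MOV R0, 129  → R0 = 129 (0b10000001)
  MOV R2, 137  → R2 = 137 (0b10001001)
  XOR R0, R2  → R0 = 129 XOR 137 = 8 (0b00001000)
Final: R0 = 8

8


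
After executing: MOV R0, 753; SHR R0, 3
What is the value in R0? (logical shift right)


Register state trace:
  MOV R0, 753  → R0 = 753
  SHR R0, 3  → R0 = 753 >> 3 = 753 // 2^3 = 94
Final: R0 = 94

94


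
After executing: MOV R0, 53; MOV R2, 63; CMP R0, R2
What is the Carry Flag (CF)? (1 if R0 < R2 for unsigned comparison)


Register state trace:
  MOV R0, 53  → R0 = 53
  MOV R2, 63  → R2 = 63
  CMP R0, R2  → unsigned 53 - 63: borrow occurs
  53 < 63, so CF = 1
CF = 1

1


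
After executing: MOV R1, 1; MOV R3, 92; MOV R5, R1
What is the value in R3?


Register state trace:
  MOV R1, 1  → R1 = 1
  MOV R3, 92  → R3 = 92
  MOV R5, R1  → R5 = 1
Final: R3 = 92

92


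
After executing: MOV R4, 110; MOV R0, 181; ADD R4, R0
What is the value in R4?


Register state trace:
  MOV R4, 110  → R4 = 110
  MOV R0, 181  → R0 = 181
  ADD R4, R0  → R4 = 110 + 181 = 291
Final: R4 = 291

291


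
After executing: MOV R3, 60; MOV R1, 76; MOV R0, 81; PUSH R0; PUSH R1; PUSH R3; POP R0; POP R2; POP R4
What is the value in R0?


Stack trace (top is rightmost):
  MOV R3, 60  → R3 = 60
  MOV R1, 76  → R1 = 76
  MOV R0, 81  → R0 = 81
  PUSH R0  → stack: [81]
  PUSH R1  → stack: [81, 76]
  PUSH R3  → stack: [81, 76, 60]
  POP R0  → R0 = 60, stack: [81, 76]
  POP R2  → R2 = 76, stack: [81]
  POP R4  → R4 = 81, stack: []
Final: R0 = 60

60


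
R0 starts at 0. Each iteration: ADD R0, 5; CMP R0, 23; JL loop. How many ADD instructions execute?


Loop trace (R0 starts at 0, target 23, step 5):
  ADD #1: R0 = 0 + 5 = 5  → 5 < 23, loop
  ADD #2: R0 = 5 + 5 = 10  → 10 < 23, loop
  ADD #3: R0 = 10 + 5 = 15  → 15 < 23, loop
  ADD #4: R0 = 15 + 5 = 20  → 20 < 23, loop
  ADD #5: R0 = 20 + 5 = 25  → 25 >= 23, exit
Total ADD instructions: 5

5


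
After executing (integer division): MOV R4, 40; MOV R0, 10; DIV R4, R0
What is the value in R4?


Register state trace:
  MOV R4, 40  → R4 = 40
  MOV R0, 10  → R0 = 10
  DIV R4, R0  → R4 = 40 // 10 = 4
Final: R4 = 4

4


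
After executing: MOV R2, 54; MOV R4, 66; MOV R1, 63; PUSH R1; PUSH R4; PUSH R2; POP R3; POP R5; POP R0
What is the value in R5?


Stack trace (top is rightmost):
  MOV R2, 54  → R2 = 54
  MOV R4, 66  → R4 = 66
  MOV R1, 63  → R1 = 63
  PUSH R1  → stack: [63]
  PUSH R4  → stack: [63, 66]
  PUSH R2  → stack: [63, 66, 54]
  POP R3  → R3 = 54, stack: [63, 66]
  POP R5  → R5 = 66, stack: [63]
  POP R0  → R0 = 63, stack: []
Final: R5 = 66

66
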